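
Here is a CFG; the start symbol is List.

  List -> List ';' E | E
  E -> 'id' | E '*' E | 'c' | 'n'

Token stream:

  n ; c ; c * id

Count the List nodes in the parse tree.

[List [List [List [E n]] ; [E c]] ; [E [E c] * [E id]]]

3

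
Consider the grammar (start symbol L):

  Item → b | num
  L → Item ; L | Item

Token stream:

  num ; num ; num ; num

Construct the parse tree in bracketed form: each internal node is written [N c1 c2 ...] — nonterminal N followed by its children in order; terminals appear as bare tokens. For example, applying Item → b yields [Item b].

L
Item ; L
num ; L
num ; Item ; L
num ; num ; L
num ; num ; Item ; L
num ; num ; num ; L
num ; num ; num ; Item
num ; num ; num ; num

[L [Item num] ; [L [Item num] ; [L [Item num] ; [L [Item num]]]]]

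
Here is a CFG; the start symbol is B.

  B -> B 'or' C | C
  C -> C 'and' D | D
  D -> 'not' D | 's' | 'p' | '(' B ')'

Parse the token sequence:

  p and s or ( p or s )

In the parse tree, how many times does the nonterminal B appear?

[B [B [C [C [D p]] and [D s]]] or [C [D ( [B [B [C [D p]]] or [C [D s]]] )]]]

4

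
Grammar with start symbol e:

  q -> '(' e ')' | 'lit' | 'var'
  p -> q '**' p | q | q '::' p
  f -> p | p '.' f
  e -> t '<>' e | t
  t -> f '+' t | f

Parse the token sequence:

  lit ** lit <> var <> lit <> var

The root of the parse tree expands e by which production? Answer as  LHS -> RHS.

e -> t '<>' e

[e [t [f [p [q lit] ** [p [q lit]]]]] <> [e [t [f [p [q var]]]] <> [e [t [f [p [q lit]]]] <> [e [t [f [p [q var]]]]]]]]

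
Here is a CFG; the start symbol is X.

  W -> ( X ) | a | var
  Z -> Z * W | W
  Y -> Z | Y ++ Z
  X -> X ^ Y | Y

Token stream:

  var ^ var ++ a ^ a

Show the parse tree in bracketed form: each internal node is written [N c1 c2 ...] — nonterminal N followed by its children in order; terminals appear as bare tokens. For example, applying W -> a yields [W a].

X
X ^ Y
X ^ Y ^ Y
Y ^ Y ^ Y
Z ^ Y ^ Y
W ^ Y ^ Y
var ^ Y ^ Y
var ^ Y ++ Z ^ Y
var ^ Z ++ Z ^ Y
var ^ W ++ Z ^ Y
var ^ var ++ Z ^ Y
var ^ var ++ W ^ Y
var ^ var ++ a ^ Y
var ^ var ++ a ^ Z
var ^ var ++ a ^ W
var ^ var ++ a ^ a

[X [X [X [Y [Z [W var]]]] ^ [Y [Y [Z [W var]]] ++ [Z [W a]]]] ^ [Y [Z [W a]]]]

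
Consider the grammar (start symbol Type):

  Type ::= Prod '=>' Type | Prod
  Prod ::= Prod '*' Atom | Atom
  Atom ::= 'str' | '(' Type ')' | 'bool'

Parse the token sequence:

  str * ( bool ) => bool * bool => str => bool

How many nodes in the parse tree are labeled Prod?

7

[Type [Prod [Prod [Atom str]] * [Atom ( [Type [Prod [Atom bool]]] )]] => [Type [Prod [Prod [Atom bool]] * [Atom bool]] => [Type [Prod [Atom str]] => [Type [Prod [Atom bool]]]]]]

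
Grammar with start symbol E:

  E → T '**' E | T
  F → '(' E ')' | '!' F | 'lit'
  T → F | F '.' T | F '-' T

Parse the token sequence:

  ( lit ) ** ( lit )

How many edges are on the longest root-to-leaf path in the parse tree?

7

[E [T [F ( [E [T [F lit]]] )]] ** [E [T [F ( [E [T [F lit]]] )]]]]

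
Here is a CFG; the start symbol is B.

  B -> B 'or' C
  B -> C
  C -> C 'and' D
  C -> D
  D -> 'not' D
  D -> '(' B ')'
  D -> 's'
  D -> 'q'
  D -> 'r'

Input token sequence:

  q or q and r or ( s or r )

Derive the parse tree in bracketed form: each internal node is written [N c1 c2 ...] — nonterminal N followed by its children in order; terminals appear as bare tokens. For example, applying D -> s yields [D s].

[B [B [B [C [D q]]] or [C [C [D q]] and [D r]]] or [C [D ( [B [B [C [D s]]] or [C [D r]]] )]]]

B
B or C
B or C or C
C or C or C
D or C or C
q or C or C
q or C and D or C
q or D and D or C
q or q and D or C
q or q and r or C
q or q and r or D
q or q and r or ( B )
q or q and r or ( B or C )
q or q and r or ( C or C )
q or q and r or ( D or C )
q or q and r or ( s or C )
q or q and r or ( s or D )
q or q and r or ( s or r )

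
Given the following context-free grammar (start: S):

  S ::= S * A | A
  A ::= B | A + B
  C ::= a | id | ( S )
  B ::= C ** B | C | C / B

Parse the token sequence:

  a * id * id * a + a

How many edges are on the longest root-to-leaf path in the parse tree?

7

[S [S [S [S [A [B [C a]]]] * [A [B [C id]]]] * [A [B [C id]]]] * [A [A [B [C a]]] + [B [C a]]]]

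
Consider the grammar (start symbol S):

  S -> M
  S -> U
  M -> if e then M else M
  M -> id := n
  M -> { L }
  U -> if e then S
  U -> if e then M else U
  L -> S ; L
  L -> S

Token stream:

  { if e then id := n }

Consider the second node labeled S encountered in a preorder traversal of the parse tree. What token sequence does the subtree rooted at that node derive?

if e then id := n

[S [M { [L [S [U if e then [S [M id := n]]]]] }]]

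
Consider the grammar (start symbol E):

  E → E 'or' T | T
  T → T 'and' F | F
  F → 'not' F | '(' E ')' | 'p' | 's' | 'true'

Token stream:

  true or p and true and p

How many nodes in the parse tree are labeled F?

[E [E [T [F true]]] or [T [T [T [F p]] and [F true]] and [F p]]]

4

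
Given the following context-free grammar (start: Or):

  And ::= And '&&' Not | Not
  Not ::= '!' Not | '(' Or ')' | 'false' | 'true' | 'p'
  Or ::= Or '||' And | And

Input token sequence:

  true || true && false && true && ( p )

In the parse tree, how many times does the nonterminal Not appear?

6

[Or [Or [And [Not true]]] || [And [And [And [And [Not true]] && [Not false]] && [Not true]] && [Not ( [Or [And [Not p]]] )]]]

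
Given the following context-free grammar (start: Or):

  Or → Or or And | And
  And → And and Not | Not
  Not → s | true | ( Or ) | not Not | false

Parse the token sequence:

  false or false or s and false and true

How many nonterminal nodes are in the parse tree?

13

[Or [Or [Or [And [Not false]]] or [And [Not false]]] or [And [And [And [Not s]] and [Not false]] and [Not true]]]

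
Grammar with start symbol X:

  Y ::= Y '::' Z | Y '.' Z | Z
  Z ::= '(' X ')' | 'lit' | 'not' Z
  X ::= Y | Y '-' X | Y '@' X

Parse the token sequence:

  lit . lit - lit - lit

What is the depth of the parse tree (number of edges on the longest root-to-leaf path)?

5

[X [Y [Y [Z lit]] . [Z lit]] - [X [Y [Z lit]] - [X [Y [Z lit]]]]]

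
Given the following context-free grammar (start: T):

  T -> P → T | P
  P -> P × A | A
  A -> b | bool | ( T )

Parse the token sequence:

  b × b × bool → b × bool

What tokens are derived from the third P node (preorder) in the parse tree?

[T [P [P [P [A b]] × [A b]] × [A bool]] → [T [P [P [A b]] × [A bool]]]]

b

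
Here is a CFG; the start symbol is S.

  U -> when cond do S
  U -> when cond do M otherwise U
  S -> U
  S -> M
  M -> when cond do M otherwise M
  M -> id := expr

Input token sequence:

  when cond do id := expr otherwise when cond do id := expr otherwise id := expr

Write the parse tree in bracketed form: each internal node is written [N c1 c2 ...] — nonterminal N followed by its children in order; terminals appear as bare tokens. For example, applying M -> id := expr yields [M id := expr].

[S [M when cond do [M id := expr] otherwise [M when cond do [M id := expr] otherwise [M id := expr]]]]

S
M
when cond do M otherwise M
when cond do id := expr otherwise M
when cond do id := expr otherwise when cond do M otherwise M
when cond do id := expr otherwise when cond do id := expr otherwise M
when cond do id := expr otherwise when cond do id := expr otherwise id := expr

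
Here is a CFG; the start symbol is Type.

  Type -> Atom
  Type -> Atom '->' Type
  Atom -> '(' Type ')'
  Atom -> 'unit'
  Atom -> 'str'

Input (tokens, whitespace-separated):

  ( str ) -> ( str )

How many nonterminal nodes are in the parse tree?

8

[Type [Atom ( [Type [Atom str]] )] -> [Type [Atom ( [Type [Atom str]] )]]]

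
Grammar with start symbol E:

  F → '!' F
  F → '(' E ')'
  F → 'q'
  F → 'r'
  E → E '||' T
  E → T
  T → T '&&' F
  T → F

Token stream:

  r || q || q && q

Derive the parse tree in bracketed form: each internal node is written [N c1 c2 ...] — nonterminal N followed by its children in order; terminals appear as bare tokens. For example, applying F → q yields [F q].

E
E || T
E || T || T
T || T || T
F || T || T
r || T || T
r || F || T
r || q || T
r || q || T && F
r || q || F && F
r || q || q && F
r || q || q && q

[E [E [E [T [F r]]] || [T [F q]]] || [T [T [F q]] && [F q]]]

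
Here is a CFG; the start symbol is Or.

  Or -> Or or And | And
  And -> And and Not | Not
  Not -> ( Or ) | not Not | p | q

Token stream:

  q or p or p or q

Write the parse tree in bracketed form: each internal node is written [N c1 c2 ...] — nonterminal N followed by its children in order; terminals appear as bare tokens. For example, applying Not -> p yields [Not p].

Or
Or or And
Or or And or And
Or or And or And or And
And or And or And or And
Not or And or And or And
q or And or And or And
q or Not or And or And
q or p or And or And
q or p or Not or And
q or p or p or And
q or p or p or Not
q or p or p or q

[Or [Or [Or [Or [And [Not q]]] or [And [Not p]]] or [And [Not p]]] or [And [Not q]]]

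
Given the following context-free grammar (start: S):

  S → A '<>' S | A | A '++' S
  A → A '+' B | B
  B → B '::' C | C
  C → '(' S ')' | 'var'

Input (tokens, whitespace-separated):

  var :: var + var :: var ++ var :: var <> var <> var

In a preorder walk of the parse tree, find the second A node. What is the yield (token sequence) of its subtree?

[S [A [A [B [B [C var]] :: [C var]]] + [B [B [C var]] :: [C var]]] ++ [S [A [B [B [C var]] :: [C var]]] <> [S [A [B [C var]]] <> [S [A [B [C var]]]]]]]

var :: var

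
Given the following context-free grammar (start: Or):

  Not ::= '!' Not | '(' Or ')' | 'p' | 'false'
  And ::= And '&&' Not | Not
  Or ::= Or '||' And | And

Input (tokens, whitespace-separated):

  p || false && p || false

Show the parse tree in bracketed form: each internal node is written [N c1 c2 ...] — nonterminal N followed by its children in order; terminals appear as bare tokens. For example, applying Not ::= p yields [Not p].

Or
Or || And
Or || And || And
And || And || And
Not || And || And
p || And || And
p || And && Not || And
p || Not && Not || And
p || false && Not || And
p || false && p || And
p || false && p || Not
p || false && p || false

[Or [Or [Or [And [Not p]]] || [And [And [Not false]] && [Not p]]] || [And [Not false]]]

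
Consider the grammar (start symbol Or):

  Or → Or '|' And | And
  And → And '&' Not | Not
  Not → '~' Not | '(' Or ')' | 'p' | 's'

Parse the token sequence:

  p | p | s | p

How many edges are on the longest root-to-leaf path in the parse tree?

6

[Or [Or [Or [Or [And [Not p]]] | [And [Not p]]] | [And [Not s]]] | [And [Not p]]]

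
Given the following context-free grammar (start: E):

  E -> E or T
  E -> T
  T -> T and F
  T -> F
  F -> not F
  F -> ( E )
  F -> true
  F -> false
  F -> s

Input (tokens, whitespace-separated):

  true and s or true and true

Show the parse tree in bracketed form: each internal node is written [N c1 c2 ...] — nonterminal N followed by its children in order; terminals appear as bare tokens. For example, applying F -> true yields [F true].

[E [E [T [T [F true]] and [F s]]] or [T [T [F true]] and [F true]]]

E
E or T
T or T
T and F or T
F and F or T
true and F or T
true and s or T
true and s or T and F
true and s or F and F
true and s or true and F
true and s or true and true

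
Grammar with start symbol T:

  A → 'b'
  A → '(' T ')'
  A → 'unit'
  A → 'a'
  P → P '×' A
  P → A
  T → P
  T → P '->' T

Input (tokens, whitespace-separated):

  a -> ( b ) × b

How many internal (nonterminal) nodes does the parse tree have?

11

[T [P [A a]] -> [T [P [P [A ( [T [P [A b]]] )]] × [A b]]]]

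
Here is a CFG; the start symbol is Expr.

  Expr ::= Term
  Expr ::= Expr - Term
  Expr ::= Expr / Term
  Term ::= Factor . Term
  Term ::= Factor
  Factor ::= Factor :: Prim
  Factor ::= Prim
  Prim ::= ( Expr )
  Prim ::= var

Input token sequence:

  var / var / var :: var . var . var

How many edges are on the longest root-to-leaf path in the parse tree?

[Expr [Expr [Expr [Term [Factor [Prim var]]]] / [Term [Factor [Prim var]]]] / [Term [Factor [Factor [Prim var]] :: [Prim var]] . [Term [Factor [Prim var]] . [Term [Factor [Prim var]]]]]]

6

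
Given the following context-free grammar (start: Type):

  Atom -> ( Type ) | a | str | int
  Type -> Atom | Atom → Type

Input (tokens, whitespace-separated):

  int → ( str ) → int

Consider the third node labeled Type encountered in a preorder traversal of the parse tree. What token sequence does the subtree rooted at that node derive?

str

[Type [Atom int] → [Type [Atom ( [Type [Atom str]] )] → [Type [Atom int]]]]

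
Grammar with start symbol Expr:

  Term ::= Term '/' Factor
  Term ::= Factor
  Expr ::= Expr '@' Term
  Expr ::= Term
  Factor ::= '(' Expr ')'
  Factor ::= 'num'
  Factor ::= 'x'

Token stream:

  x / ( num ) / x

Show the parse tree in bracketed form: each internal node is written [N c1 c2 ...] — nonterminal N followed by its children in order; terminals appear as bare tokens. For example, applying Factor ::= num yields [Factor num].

[Expr [Term [Term [Term [Factor x]] / [Factor ( [Expr [Term [Factor num]]] )]] / [Factor x]]]

Expr
Term
Term / Factor
Term / Factor / Factor
Factor / Factor / Factor
x / Factor / Factor
x / ( Expr ) / Factor
x / ( Term ) / Factor
x / ( Factor ) / Factor
x / ( num ) / Factor
x / ( num ) / x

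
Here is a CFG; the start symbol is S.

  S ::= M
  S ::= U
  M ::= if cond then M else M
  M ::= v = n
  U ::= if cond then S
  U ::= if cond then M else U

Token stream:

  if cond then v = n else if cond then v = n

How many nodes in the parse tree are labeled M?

2

[S [U if cond then [M v = n] else [U if cond then [S [M v = n]]]]]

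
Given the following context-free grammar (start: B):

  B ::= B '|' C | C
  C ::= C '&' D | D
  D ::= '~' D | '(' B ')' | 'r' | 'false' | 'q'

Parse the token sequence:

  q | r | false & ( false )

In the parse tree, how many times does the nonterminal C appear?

5

[B [B [B [C [D q]]] | [C [D r]]] | [C [C [D false]] & [D ( [B [C [D false]]] )]]]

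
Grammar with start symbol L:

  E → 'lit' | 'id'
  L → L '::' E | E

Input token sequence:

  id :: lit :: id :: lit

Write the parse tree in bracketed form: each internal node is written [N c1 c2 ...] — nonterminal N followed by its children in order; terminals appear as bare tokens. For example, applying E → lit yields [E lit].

[L [L [L [L [E id]] :: [E lit]] :: [E id]] :: [E lit]]

L
L :: E
L :: E :: E
L :: E :: E :: E
E :: E :: E :: E
id :: E :: E :: E
id :: lit :: E :: E
id :: lit :: id :: E
id :: lit :: id :: lit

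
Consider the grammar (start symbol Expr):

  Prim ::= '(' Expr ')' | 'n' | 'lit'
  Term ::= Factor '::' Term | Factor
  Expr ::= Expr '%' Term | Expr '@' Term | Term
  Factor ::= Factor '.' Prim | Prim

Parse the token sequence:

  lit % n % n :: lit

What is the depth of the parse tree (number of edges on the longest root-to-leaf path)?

6

[Expr [Expr [Expr [Term [Factor [Prim lit]]]] % [Term [Factor [Prim n]]]] % [Term [Factor [Prim n]] :: [Term [Factor [Prim lit]]]]]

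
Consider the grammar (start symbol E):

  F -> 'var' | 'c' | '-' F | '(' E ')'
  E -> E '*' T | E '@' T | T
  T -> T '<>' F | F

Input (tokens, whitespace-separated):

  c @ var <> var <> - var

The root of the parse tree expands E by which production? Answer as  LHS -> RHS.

E -> E '@' T

[E [E [T [F c]]] @ [T [T [T [F var]] <> [F var]] <> [F - [F var]]]]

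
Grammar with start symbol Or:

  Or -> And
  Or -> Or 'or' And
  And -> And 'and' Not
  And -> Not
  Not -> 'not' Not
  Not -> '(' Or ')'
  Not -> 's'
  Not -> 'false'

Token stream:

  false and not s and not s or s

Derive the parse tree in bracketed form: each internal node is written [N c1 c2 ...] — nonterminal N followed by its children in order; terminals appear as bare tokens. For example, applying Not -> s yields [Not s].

[Or [Or [And [And [And [Not false]] and [Not not [Not s]]] and [Not not [Not s]]]] or [And [Not s]]]

Or
Or or And
And or And
And and Not or And
And and Not and Not or And
Not and Not and Not or And
false and Not and Not or And
false and not Not and Not or And
false and not s and Not or And
false and not s and not Not or And
false and not s and not s or And
false and not s and not s or Not
false and not s and not s or s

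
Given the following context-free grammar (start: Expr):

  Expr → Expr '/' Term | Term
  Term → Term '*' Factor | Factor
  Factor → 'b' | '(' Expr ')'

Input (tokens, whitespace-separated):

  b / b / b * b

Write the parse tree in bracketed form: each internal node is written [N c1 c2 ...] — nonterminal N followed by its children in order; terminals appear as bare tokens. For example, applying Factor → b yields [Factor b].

[Expr [Expr [Expr [Term [Factor b]]] / [Term [Factor b]]] / [Term [Term [Factor b]] * [Factor b]]]

Expr
Expr / Term
Expr / Term / Term
Term / Term / Term
Factor / Term / Term
b / Term / Term
b / Factor / Term
b / b / Term
b / b / Term * Factor
b / b / Factor * Factor
b / b / b * Factor
b / b / b * b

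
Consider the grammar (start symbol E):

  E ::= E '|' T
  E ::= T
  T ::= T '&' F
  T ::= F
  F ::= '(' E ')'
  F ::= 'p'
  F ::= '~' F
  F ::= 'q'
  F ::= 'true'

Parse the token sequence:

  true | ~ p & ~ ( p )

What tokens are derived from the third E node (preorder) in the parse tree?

[E [E [T [F true]]] | [T [T [F ~ [F p]]] & [F ~ [F ( [E [T [F p]]] )]]]]

p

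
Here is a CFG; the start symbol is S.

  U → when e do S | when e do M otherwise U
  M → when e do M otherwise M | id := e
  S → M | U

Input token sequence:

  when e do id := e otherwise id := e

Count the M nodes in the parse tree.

3

[S [M when e do [M id := e] otherwise [M id := e]]]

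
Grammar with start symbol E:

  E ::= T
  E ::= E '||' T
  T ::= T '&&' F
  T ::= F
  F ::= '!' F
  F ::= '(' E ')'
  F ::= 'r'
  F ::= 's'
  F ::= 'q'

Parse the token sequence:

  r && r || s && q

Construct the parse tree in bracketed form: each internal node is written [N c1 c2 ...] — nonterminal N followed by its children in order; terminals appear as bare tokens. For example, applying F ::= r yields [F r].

[E [E [T [T [F r]] && [F r]]] || [T [T [F s]] && [F q]]]

E
E || T
T || T
T && F || T
F && F || T
r && F || T
r && r || T
r && r || T && F
r && r || F && F
r && r || s && F
r && r || s && q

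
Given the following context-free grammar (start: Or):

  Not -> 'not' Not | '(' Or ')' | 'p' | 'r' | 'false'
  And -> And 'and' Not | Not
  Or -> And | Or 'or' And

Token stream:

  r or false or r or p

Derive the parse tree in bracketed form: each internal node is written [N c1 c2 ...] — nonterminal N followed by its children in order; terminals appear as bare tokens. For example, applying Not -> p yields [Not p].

Or
Or or And
Or or And or And
Or or And or And or And
And or And or And or And
Not or And or And or And
r or And or And or And
r or Not or And or And
r or false or And or And
r or false or Not or And
r or false or r or And
r or false or r or Not
r or false or r or p

[Or [Or [Or [Or [And [Not r]]] or [And [Not false]]] or [And [Not r]]] or [And [Not p]]]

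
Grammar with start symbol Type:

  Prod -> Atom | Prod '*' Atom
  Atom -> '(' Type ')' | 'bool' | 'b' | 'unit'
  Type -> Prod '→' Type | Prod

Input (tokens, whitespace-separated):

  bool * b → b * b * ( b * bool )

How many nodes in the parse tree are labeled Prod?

[Type [Prod [Prod [Atom bool]] * [Atom b]] → [Type [Prod [Prod [Prod [Atom b]] * [Atom b]] * [Atom ( [Type [Prod [Prod [Atom b]] * [Atom bool]]] )]]]]

7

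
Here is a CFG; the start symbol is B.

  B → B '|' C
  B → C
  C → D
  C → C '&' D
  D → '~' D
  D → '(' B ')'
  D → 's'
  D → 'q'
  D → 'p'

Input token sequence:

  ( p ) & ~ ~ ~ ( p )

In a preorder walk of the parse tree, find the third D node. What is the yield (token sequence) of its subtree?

[B [C [C [D ( [B [C [D p]]] )]] & [D ~ [D ~ [D ~ [D ( [B [C [D p]]] )]]]]]]

~ ~ ~ ( p )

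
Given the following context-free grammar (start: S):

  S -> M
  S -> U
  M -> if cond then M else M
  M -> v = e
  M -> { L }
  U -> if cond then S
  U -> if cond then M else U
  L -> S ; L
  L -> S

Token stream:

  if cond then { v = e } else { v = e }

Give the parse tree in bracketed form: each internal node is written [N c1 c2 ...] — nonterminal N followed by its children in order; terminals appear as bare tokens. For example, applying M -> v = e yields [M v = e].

S
M
if cond then M else M
if cond then { L } else M
if cond then { S } else M
if cond then { M } else M
if cond then { v = e } else M
if cond then { v = e } else { L }
if cond then { v = e } else { S }
if cond then { v = e } else { M }
if cond then { v = e } else { v = e }

[S [M if cond then [M { [L [S [M v = e]]] }] else [M { [L [S [M v = e]]] }]]]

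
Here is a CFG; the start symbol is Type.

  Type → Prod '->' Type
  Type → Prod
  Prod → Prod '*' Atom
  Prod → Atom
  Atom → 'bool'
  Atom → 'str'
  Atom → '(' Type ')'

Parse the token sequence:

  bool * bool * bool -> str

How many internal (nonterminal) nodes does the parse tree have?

[Type [Prod [Prod [Prod [Atom bool]] * [Atom bool]] * [Atom bool]] -> [Type [Prod [Atom str]]]]

10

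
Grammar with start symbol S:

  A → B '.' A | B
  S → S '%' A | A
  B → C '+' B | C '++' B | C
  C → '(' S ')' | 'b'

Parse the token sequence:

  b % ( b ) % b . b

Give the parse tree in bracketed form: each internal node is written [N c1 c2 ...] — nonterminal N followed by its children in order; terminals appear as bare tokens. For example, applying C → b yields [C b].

S
S % A
S % A % A
A % A % A
B % A % A
C % A % A
b % A % A
b % B % A
b % C % A
b % ( S ) % A
b % ( A ) % A
b % ( B ) % A
b % ( C ) % A
b % ( b ) % A
b % ( b ) % B . A
b % ( b ) % C . A
b % ( b ) % b . A
b % ( b ) % b . B
b % ( b ) % b . C
b % ( b ) % b . b

[S [S [S [A [B [C b]]]] % [A [B [C ( [S [A [B [C b]]]] )]]]] % [A [B [C b]] . [A [B [C b]]]]]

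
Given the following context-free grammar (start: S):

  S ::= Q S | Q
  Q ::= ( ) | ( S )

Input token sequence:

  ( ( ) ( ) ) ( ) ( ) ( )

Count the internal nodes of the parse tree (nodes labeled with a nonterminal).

[S [Q ( [S [Q ( )] [S [Q ( )]]] )] [S [Q ( )] [S [Q ( )] [S [Q ( )]]]]]

12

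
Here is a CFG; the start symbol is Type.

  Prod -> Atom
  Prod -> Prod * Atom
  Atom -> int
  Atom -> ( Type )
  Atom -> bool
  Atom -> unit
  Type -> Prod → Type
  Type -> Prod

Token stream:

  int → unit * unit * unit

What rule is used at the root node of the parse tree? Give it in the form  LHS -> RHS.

Type -> Prod → Type

[Type [Prod [Atom int]] → [Type [Prod [Prod [Prod [Atom unit]] * [Atom unit]] * [Atom unit]]]]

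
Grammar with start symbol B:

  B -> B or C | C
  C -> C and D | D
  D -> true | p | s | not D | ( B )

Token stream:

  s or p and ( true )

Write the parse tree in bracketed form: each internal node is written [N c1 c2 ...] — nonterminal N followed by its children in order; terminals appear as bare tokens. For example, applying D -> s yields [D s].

[B [B [C [D s]]] or [C [C [D p]] and [D ( [B [C [D true]]] )]]]

B
B or C
C or C
D or C
s or C
s or C and D
s or D and D
s or p and D
s or p and ( B )
s or p and ( C )
s or p and ( D )
s or p and ( true )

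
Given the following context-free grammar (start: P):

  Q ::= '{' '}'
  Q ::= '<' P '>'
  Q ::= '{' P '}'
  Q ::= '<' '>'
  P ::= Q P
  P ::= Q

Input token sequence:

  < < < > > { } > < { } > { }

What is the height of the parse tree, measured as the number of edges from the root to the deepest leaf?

6

[P [Q < [P [Q < [P [Q < >]] >] [P [Q { }]]] >] [P [Q < [P [Q { }]] >] [P [Q { }]]]]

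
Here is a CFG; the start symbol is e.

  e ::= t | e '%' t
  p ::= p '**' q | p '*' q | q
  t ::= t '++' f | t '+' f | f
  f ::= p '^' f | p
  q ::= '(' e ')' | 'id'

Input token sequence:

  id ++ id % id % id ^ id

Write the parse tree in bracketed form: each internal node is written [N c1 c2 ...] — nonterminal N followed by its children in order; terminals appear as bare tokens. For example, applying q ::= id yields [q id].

e
e % t
e % t % t
t % t % t
t ++ f % t % t
f ++ f % t % t
p ++ f % t % t
q ++ f % t % t
id ++ f % t % t
id ++ p % t % t
id ++ q % t % t
id ++ id % t % t
id ++ id % f % t
id ++ id % p % t
id ++ id % q % t
id ++ id % id % t
id ++ id % id % f
id ++ id % id % p ^ f
id ++ id % id % q ^ f
id ++ id % id % id ^ f
id ++ id % id % id ^ p
id ++ id % id % id ^ q
id ++ id % id % id ^ id

[e [e [e [t [t [f [p [q id]]]] ++ [f [p [q id]]]]] % [t [f [p [q id]]]]] % [t [f [p [q id]] ^ [f [p [q id]]]]]]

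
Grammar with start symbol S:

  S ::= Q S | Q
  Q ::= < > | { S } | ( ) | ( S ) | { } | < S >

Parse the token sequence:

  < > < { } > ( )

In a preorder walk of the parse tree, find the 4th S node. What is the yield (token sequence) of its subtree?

( )

[S [Q < >] [S [Q < [S [Q { }]] >] [S [Q ( )]]]]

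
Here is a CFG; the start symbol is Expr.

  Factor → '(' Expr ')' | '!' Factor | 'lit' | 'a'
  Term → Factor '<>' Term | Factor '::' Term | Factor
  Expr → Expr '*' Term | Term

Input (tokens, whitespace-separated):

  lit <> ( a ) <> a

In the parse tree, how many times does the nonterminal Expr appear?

[Expr [Term [Factor lit] <> [Term [Factor ( [Expr [Term [Factor a]]] )] <> [Term [Factor a]]]]]

2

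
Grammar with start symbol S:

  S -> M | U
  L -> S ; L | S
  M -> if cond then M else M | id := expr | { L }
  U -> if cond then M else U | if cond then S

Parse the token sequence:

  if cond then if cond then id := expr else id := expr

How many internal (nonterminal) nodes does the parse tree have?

[S [U if cond then [S [M if cond then [M id := expr] else [M id := expr]]]]]

6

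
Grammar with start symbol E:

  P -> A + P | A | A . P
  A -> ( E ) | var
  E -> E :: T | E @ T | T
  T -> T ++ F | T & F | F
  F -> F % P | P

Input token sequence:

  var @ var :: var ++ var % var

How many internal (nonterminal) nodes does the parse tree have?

22

[E [E [E [T [F [P [A var]]]]] @ [T [F [P [A var]]]]] :: [T [T [F [P [A var]]]] ++ [F [F [P [A var]]] % [P [A var]]]]]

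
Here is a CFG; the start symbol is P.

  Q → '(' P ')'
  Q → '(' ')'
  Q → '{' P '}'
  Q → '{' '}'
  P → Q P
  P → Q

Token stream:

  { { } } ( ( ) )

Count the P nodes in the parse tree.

4

[P [Q { [P [Q { }]] }] [P [Q ( [P [Q ( )]] )]]]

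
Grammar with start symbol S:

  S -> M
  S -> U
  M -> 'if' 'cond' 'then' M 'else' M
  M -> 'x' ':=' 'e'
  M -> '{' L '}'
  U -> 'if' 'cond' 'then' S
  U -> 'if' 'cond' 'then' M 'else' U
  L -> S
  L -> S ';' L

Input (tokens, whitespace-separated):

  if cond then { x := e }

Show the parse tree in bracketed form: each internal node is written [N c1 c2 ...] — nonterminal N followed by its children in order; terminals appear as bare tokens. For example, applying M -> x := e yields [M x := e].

S
U
if cond then S
if cond then M
if cond then { L }
if cond then { S }
if cond then { M }
if cond then { x := e }

[S [U if cond then [S [M { [L [S [M x := e]]] }]]]]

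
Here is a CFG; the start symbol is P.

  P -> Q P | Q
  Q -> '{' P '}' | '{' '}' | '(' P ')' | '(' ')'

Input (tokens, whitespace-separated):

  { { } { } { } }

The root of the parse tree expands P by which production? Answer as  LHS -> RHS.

[P [Q { [P [Q { }] [P [Q { }] [P [Q { }]]]] }]]

P -> Q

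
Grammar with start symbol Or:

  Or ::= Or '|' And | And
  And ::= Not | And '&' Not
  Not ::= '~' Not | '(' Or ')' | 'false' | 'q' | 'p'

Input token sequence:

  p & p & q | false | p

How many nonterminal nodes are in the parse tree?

13

[Or [Or [Or [And [And [And [Not p]] & [Not p]] & [Not q]]] | [And [Not false]]] | [And [Not p]]]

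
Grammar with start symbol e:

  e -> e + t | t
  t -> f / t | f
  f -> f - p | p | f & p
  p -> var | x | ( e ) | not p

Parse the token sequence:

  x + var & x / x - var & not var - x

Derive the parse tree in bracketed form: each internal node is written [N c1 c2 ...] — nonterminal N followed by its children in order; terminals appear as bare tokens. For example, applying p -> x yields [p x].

[e [e [t [f [p x]]]] + [t [f [f [p var]] & [p x]] / [t [f [f [f [f [p x]] - [p var]] & [p not [p var]]] - [p x]]]]]

e
e + t
t + t
f + t
p + t
x + t
x + f / t
x + f & p / t
x + p & p / t
x + var & p / t
x + var & x / t
x + var & x / f
x + var & x / f - p
x + var & x / f & p - p
x + var & x / f - p & p - p
x + var & x / p - p & p - p
x + var & x / x - p & p - p
x + var & x / x - var & p - p
x + var & x / x - var & not p - p
x + var & x / x - var & not var - p
x + var & x / x - var & not var - x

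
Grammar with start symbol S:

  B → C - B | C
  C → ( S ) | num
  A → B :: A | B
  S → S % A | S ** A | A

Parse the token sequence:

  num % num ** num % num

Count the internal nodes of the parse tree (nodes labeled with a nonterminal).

[S [S [S [S [A [B [C num]]]] % [A [B [C num]]]] ** [A [B [C num]]]] % [A [B [C num]]]]

16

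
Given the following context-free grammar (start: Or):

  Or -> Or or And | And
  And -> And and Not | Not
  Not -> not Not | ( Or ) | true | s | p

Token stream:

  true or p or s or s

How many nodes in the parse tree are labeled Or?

[Or [Or [Or [Or [And [Not true]]] or [And [Not p]]] or [And [Not s]]] or [And [Not s]]]

4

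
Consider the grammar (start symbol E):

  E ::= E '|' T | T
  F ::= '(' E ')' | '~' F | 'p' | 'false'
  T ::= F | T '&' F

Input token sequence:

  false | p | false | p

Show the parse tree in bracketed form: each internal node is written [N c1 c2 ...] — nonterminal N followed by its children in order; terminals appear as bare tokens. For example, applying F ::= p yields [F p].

E
E | T
E | T | T
E | T | T | T
T | T | T | T
F | T | T | T
false | T | T | T
false | F | T | T
false | p | T | T
false | p | F | T
false | p | false | T
false | p | false | F
false | p | false | p

[E [E [E [E [T [F false]]] | [T [F p]]] | [T [F false]]] | [T [F p]]]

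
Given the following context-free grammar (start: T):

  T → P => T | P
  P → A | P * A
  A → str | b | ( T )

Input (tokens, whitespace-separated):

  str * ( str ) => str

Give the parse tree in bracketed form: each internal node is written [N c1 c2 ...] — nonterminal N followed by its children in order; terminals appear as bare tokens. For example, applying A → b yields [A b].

[T [P [P [A str]] * [A ( [T [P [A str]]] )]] => [T [P [A str]]]]

T
P => T
P * A => T
A * A => T
str * A => T
str * ( T ) => T
str * ( P ) => T
str * ( A ) => T
str * ( str ) => T
str * ( str ) => P
str * ( str ) => A
str * ( str ) => str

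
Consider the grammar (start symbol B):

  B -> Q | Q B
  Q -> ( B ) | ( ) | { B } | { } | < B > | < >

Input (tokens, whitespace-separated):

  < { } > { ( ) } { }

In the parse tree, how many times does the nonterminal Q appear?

[B [Q < [B [Q { }]] >] [B [Q { [B [Q ( )]] }] [B [Q { }]]]]

5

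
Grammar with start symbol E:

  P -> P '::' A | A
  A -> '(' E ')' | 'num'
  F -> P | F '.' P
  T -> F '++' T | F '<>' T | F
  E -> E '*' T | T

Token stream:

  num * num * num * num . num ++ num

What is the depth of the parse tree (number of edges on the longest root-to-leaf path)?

8

[E [E [E [E [T [F [P [A num]]]]] * [T [F [P [A num]]]]] * [T [F [P [A num]]]]] * [T [F [F [P [A num]]] . [P [A num]]] ++ [T [F [P [A num]]]]]]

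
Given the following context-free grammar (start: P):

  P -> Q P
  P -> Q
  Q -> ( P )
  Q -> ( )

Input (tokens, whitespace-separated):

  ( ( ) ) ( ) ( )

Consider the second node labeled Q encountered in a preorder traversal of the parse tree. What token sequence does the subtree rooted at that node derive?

[P [Q ( [P [Q ( )]] )] [P [Q ( )] [P [Q ( )]]]]

( )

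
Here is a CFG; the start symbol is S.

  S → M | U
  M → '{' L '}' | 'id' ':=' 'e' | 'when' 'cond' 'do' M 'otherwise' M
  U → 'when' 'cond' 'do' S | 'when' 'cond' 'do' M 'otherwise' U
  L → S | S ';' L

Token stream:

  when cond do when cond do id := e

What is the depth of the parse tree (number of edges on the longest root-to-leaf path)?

6

[S [U when cond do [S [U when cond do [S [M id := e]]]]]]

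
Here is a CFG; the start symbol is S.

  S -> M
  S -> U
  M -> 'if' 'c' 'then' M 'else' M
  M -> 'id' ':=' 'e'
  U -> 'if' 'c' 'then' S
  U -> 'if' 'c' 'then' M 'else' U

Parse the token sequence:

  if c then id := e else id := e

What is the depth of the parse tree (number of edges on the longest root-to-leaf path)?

[S [M if c then [M id := e] else [M id := e]]]

3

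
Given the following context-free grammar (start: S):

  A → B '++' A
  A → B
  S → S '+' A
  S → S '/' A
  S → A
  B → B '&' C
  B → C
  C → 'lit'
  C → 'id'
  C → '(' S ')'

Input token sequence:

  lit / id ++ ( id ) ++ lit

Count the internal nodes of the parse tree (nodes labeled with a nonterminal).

18

[S [S [A [B [C lit]]]] / [A [B [C id]] ++ [A [B [C ( [S [A [B [C id]]]] )]] ++ [A [B [C lit]]]]]]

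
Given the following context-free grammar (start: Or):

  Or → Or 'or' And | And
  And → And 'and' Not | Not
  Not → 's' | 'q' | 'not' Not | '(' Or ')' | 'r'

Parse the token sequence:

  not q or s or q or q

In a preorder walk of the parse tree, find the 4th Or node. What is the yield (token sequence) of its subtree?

[Or [Or [Or [Or [And [Not not [Not q]]]] or [And [Not s]]] or [And [Not q]]] or [And [Not q]]]

not q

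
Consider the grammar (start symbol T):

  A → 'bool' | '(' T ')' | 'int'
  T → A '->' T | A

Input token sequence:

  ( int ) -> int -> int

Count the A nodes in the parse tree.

[T [A ( [T [A int]] )] -> [T [A int] -> [T [A int]]]]

4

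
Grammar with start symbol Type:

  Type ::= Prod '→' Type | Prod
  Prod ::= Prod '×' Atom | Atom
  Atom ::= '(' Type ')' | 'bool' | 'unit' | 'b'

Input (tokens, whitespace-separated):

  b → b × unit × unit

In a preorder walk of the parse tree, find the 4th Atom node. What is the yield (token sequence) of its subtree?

unit

[Type [Prod [Atom b]] → [Type [Prod [Prod [Prod [Atom b]] × [Atom unit]] × [Atom unit]]]]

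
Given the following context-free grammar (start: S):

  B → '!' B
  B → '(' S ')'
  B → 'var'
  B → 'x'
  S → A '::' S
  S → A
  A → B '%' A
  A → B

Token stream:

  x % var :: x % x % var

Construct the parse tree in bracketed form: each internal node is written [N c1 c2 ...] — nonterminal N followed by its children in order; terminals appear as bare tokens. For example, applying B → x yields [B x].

[S [A [B x] % [A [B var]]] :: [S [A [B x] % [A [B x] % [A [B var]]]]]]

S
A :: S
B % A :: S
x % A :: S
x % B :: S
x % var :: S
x % var :: A
x % var :: B % A
x % var :: x % A
x % var :: x % B % A
x % var :: x % x % A
x % var :: x % x % B
x % var :: x % x % var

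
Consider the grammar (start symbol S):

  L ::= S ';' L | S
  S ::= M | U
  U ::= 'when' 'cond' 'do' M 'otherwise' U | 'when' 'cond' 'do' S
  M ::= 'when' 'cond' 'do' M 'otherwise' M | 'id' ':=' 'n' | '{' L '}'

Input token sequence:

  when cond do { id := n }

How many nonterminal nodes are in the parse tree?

[S [U when cond do [S [M { [L [S [M id := n]]] }]]]]

7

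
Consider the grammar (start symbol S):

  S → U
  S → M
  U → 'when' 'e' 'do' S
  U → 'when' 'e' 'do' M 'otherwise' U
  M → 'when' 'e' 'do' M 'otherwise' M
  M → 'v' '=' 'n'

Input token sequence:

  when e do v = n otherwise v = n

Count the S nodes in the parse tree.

[S [M when e do [M v = n] otherwise [M v = n]]]

1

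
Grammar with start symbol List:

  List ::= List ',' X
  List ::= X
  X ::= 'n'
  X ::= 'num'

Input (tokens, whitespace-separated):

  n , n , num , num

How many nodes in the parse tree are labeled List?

4

[List [List [List [List [X n]] , [X n]] , [X num]] , [X num]]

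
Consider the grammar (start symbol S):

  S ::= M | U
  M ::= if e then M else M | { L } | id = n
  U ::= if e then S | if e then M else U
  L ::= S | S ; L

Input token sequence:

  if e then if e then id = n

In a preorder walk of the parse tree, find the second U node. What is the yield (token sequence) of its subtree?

[S [U if e then [S [U if e then [S [M id = n]]]]]]

if e then id = n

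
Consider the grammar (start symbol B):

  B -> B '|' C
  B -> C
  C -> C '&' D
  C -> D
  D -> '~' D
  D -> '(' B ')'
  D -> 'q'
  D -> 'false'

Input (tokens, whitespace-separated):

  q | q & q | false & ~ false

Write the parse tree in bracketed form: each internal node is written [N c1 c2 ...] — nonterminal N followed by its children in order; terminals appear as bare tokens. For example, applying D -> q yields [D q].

B
B | C
B | C | C
C | C | C
D | C | C
q | C | C
q | C & D | C
q | D & D | C
q | q & D | C
q | q & q | C
q | q & q | C & D
q | q & q | D & D
q | q & q | false & D
q | q & q | false & ~ D
q | q & q | false & ~ false

[B [B [B [C [D q]]] | [C [C [D q]] & [D q]]] | [C [C [D false]] & [D ~ [D false]]]]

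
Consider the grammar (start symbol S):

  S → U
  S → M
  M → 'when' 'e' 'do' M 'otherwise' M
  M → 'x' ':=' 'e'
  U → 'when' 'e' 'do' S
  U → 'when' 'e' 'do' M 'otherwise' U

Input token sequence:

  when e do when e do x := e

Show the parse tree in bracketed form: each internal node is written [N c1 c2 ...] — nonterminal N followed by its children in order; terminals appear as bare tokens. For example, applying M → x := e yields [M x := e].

S
U
when e do S
when e do U
when e do when e do S
when e do when e do M
when e do when e do x := e

[S [U when e do [S [U when e do [S [M x := e]]]]]]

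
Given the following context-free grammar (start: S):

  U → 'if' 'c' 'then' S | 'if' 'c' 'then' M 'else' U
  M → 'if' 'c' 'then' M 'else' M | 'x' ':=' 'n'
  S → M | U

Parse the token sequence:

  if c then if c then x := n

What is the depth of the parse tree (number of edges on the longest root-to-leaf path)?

6

[S [U if c then [S [U if c then [S [M x := n]]]]]]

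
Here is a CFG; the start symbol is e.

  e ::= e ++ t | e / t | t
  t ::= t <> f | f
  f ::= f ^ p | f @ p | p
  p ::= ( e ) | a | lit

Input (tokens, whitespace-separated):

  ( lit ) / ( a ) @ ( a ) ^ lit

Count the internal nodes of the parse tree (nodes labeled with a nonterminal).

[e [e [t [f [p ( [e [t [f [p lit]]]] )]]]] / [t [f [f [f [p ( [e [t [f [p a]]]] )]] @ [p ( [e [t [f [p a]]]] )]] ^ [p lit]]]]

24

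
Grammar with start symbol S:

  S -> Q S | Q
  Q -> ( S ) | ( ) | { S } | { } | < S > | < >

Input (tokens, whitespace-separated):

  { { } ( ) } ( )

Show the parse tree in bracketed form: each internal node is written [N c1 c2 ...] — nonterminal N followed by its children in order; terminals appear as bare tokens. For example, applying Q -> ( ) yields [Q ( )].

S
Q S
{ S } S
{ Q S } S
{ { } S } S
{ { } Q } S
{ { } ( ) } S
{ { } ( ) } Q
{ { } ( ) } ( )

[S [Q { [S [Q { }] [S [Q ( )]]] }] [S [Q ( )]]]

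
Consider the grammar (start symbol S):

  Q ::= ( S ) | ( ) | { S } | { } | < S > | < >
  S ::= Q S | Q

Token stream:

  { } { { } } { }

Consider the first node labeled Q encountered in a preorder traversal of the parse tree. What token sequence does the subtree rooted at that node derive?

{ }

[S [Q { }] [S [Q { [S [Q { }]] }] [S [Q { }]]]]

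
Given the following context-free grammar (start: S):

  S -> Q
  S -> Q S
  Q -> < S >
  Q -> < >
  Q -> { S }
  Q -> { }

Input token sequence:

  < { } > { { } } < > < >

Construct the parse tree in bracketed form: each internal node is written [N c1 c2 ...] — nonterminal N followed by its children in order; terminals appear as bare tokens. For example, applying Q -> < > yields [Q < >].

S
Q S
< S > S
< Q > S
< { } > S
< { } > Q S
< { } > { S } S
< { } > { Q } S
< { } > { { } } S
< { } > { { } } Q S
< { } > { { } } < > S
< { } > { { } } < > Q
< { } > { { } } < > < >

[S [Q < [S [Q { }]] >] [S [Q { [S [Q { }]] }] [S [Q < >] [S [Q < >]]]]]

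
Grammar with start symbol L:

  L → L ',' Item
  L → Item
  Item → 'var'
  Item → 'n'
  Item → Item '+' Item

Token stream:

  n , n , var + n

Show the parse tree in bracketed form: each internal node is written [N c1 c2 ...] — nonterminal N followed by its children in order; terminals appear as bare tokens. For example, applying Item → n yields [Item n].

L
L , Item
L , Item , Item
Item , Item , Item
n , Item , Item
n , n , Item
n , n , Item + Item
n , n , var + Item
n , n , var + n

[L [L [L [Item n]] , [Item n]] , [Item [Item var] + [Item n]]]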